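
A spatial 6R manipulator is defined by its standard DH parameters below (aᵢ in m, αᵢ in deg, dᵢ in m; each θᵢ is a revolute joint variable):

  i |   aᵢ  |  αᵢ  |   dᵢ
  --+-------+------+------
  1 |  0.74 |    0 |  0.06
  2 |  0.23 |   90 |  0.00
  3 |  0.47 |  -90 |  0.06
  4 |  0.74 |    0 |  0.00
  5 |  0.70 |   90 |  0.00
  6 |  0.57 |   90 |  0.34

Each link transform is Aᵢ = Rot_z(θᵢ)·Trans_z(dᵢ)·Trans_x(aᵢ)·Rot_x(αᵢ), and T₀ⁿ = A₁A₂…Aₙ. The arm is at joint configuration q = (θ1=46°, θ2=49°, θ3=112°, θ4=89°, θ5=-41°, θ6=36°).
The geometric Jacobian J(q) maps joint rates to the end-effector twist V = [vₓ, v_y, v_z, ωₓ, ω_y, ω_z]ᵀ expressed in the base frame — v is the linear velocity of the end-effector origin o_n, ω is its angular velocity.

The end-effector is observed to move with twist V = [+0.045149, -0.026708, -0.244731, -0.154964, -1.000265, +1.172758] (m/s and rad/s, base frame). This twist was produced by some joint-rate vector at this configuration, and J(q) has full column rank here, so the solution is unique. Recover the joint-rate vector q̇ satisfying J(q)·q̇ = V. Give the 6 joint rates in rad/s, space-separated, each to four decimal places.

o_n = [-0.7398, -0.2271, 1.3369]
J₁: ẑ×o_n = [0.2271, -0.7398, 0.0000], ω = ẑ
J2: z=[0.0000, 0.0000, 1.0000] o=[0.5140, 0.5323, 0.0600] → [0.7594, -1.2539, 0.0000, 0.0000, 0.0000, 1.0000]
J3: z=[0.9962, 0.0872, 0.0000] o=[0.4940, 0.7614, 0.0600] → [0.1113, -1.2720, -0.8772, 0.9962, 0.0872, 0.0000]
J4: z=[0.0808, -0.9237, -0.3746] o=[0.5691, 0.5913, 0.4958] → [-1.0835, 0.4224, -1.2751, 0.0808, -0.9237, -0.3746]
J5: z=[0.0808, -0.9237, -0.3746] o=[-0.1675, 0.5220, 0.5078] → [-1.0465, 0.1474, -0.5891, 0.0808, -0.9237, -0.3746]
J6: z=[0.6908, -0.2190, 0.6890] o=[-0.6705, 0.3018, 0.9420] → [0.2780, -0.3206, -0.3806, 0.6908, -0.2190, 0.6890]
q̇ = J⁺·V = [-0.1710, 0.9450, -0.9060, 0.3100, 0.4520, 0.9930]

-0.1710 0.9450 -0.9060 0.3100 0.4520 0.9930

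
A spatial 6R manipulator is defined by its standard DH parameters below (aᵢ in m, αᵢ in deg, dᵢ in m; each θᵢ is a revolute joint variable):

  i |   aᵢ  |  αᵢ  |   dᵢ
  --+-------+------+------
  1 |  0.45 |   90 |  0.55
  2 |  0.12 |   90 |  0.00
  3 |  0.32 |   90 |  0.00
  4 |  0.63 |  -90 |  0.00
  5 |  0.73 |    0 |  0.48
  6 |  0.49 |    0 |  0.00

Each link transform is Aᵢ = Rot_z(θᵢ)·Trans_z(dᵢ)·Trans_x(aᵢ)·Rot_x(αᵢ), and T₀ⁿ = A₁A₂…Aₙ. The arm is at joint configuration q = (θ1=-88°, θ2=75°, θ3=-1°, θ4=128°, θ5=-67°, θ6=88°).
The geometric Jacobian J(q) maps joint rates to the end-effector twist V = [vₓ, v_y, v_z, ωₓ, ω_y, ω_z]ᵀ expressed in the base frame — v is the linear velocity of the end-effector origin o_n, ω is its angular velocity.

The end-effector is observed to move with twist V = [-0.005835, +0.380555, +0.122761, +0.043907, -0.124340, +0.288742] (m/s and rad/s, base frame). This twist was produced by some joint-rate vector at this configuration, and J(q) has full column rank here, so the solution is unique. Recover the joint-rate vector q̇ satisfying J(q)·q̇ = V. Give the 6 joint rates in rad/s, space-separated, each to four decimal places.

o_n = [0.5153, -0.9871, -0.4184]
J₁: ẑ×o_n = [0.9871, 0.5153, -0.0000], ω = ẑ
J2: z=[-0.9994, -0.0349, 0.0000] o=[0.0157, -0.4497, 0.5500] → [0.0338, -0.9678, 0.5544, -0.9994, -0.0349, 0.0000]
J3: z=[0.0337, -0.9653, -0.2588] o=[0.0168, -0.4808, 0.6659] → [0.9157, -0.0925, 0.4642, 0.0337, -0.9653, -0.2588]
J4: z=[0.9991, 0.0394, -0.0169] o=[0.0253, -0.5633, 0.9750] → [-0.0621, 1.3838, -0.4426, 0.9991, 0.0394, -0.0169]
J5: z=[-0.0416, 0.7976, -0.6017] o=[0.0317, -0.9425, 0.4719] → [-0.7369, -0.3280, -0.3839, -0.0416, 0.7976, -0.6017]
J6: z=[-0.0416, 0.7976, -0.6017] o=[0.6860, -0.7048, -0.0560] → [-0.4588, 0.0877, 0.1479, -0.0416, 0.7976, -0.6017]
q̇ = J⁺·V = [-0.1210, 0.3900, -0.3250, 0.4220, -0.6130, 0.0600]

-0.1210 0.3900 -0.3250 0.4220 -0.6130 0.0600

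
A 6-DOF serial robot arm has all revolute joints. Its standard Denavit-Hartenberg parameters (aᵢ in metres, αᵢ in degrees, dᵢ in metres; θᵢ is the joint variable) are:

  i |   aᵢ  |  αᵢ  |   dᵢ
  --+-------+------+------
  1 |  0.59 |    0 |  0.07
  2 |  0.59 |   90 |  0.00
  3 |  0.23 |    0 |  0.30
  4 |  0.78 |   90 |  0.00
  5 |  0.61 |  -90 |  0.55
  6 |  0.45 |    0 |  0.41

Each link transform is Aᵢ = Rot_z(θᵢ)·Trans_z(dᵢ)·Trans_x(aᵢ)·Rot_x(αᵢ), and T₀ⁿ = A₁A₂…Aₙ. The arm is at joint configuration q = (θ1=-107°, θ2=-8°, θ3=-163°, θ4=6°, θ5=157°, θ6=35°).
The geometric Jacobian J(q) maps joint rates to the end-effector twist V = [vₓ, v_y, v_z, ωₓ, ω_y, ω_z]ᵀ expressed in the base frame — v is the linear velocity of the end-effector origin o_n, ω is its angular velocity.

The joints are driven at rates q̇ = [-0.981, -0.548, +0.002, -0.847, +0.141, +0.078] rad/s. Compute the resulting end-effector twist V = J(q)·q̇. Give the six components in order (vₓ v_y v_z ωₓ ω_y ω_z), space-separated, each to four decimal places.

-1.0600 0.5726 -0.1561 0.8423 -0.3630 -1.3873

o_n = [-0.6664, -0.9018, 0.3812]
J₁: ẑ×o_n = [0.9018, -0.6664, 0.0000], ω = ẑ
J2: z=[0.0000, 0.0000, 1.0000] o=[-0.1725, -0.5642, 0.0700] → [0.3376, -0.4939, 0.0000, 0.0000, 0.0000, 1.0000]
J3: z=[-0.9063, 0.4226, 0.0000] o=[-0.4218, -1.0989, 0.0700] → [0.1315, 0.2821, -0.0753, -0.9063, 0.4226, 0.0000]
J4: z=[-0.9063, 0.4226, 0.0000] o=[-0.6008, -0.7728, 0.0028] → [0.1600, 0.3430, 0.1446, -0.9063, 0.4226, 0.0000]
J5: z=[0.1651, 0.3541, 0.9205] o=[-0.2973, -0.1221, -0.3020] → [0.9597, -0.4526, 0.0019, 0.1651, 0.3541, 0.9205]
J6: z=[0.6823, -0.7150, 0.1527] o=[-0.6410, -0.2950, 0.4237] → [0.1230, 0.0251, -0.4321, 0.6823, -0.7150, 0.1527]
V = J·q̇ = [-1.0600, 0.5726, -0.1561, 0.8423, -0.3630, -1.3873]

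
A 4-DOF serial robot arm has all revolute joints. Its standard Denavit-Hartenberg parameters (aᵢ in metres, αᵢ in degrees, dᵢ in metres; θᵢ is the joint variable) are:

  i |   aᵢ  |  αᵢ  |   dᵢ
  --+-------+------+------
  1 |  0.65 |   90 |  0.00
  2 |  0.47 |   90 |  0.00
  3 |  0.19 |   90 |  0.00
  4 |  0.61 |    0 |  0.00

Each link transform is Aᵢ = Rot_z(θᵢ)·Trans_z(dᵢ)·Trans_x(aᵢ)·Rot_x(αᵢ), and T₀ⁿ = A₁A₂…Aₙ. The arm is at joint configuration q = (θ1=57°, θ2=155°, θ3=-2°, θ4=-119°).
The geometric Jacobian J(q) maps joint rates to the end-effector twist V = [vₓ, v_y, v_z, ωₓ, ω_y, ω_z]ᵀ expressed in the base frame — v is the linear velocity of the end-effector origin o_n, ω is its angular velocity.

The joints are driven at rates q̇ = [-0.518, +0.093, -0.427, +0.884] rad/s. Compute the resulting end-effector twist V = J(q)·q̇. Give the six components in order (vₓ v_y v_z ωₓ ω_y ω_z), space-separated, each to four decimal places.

o_n = [0.0545, 0.0771, -0.3296]
J₁: ẑ×o_n = [-0.0771, 0.0545, 0.0000], ω = ẑ
J2: z=[0.8387, -0.5446, 0.0000] o=[0.3540, 0.5451, 0.0000] → [0.1795, 0.2764, -0.5557, 0.8387, -0.5446, 0.0000]
J3: z=[0.2302, 0.3544, 0.9063] o=[0.1220, 0.1879, 0.1986] → [-0.0868, 0.0604, -0.0016, 0.2302, 0.3544, 0.9063]
J4: z=[-0.8209, 0.5708, -0.0147] o=[0.0227, 0.0472, 0.2789] → [-0.3469, -0.5000, -0.0427, -0.8209, 0.5708, -0.0147]
V = J·q̇ = [-0.2129, -0.4702, -0.0887, -0.7460, 0.3026, -0.9180]

-0.2129 -0.4702 -0.0887 -0.7460 0.3026 -0.9180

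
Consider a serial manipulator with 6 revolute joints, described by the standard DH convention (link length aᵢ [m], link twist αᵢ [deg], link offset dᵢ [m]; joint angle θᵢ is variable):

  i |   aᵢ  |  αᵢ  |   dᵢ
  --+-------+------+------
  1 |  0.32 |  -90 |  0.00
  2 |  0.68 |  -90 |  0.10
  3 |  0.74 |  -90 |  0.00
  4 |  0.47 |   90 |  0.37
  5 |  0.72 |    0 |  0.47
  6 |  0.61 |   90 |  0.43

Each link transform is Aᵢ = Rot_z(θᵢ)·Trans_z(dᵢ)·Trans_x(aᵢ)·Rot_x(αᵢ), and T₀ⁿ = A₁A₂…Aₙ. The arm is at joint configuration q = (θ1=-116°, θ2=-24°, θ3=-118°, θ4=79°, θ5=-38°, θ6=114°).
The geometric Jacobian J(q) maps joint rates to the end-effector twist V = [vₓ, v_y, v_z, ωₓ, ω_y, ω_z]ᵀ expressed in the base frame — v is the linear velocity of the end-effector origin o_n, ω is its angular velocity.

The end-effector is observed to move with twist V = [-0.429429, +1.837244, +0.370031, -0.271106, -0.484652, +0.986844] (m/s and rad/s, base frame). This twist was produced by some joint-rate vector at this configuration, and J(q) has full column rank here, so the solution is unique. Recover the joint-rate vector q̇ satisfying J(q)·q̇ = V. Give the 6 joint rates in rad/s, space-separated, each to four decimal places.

-0.0280 -0.1320 -0.6350 0.8590 -0.5420 0.1930

o_n = [1.7050, -1.0130, 1.0154]
J₁: ẑ×o_n = [1.0130, 1.7050, -0.0000], ω = ẑ
J2: z=[0.8988, -0.4384, 0.0000] o=[-0.1403, -0.2876, 0.0000] → [-0.4451, -0.9126, 0.1570, 0.8988, -0.4384, 0.0000]
J3: z=[-0.1783, -0.3656, -0.9135] o=[-0.3227, -0.8898, 0.2766] → [-0.3826, -1.7207, 0.7633, -0.1783, -0.3656, -0.9135]
J4: z=[0.0684, -0.9308, 0.3591] o=[0.4037, -0.8910, 0.1353] → [-0.7754, 0.4072, 1.2030, 0.0684, -0.9308, 0.3591]
J5: z=[0.9295, -0.0713, -0.3618] o=[0.5992, -1.0668, 0.6725] → [-0.0050, -0.7187, 0.1289, 0.9295, -0.0713, -0.3618]
J6: z=[0.9295, -0.0713, -0.3618] o=[1.2114, -0.4843, 0.8314] → [-0.2044, -0.3496, -0.4562, 0.9295, -0.0713, -0.3618]
q̇ = J⁺·V = [-0.0280, -0.1320, -0.6350, 0.8590, -0.5420, 0.1930]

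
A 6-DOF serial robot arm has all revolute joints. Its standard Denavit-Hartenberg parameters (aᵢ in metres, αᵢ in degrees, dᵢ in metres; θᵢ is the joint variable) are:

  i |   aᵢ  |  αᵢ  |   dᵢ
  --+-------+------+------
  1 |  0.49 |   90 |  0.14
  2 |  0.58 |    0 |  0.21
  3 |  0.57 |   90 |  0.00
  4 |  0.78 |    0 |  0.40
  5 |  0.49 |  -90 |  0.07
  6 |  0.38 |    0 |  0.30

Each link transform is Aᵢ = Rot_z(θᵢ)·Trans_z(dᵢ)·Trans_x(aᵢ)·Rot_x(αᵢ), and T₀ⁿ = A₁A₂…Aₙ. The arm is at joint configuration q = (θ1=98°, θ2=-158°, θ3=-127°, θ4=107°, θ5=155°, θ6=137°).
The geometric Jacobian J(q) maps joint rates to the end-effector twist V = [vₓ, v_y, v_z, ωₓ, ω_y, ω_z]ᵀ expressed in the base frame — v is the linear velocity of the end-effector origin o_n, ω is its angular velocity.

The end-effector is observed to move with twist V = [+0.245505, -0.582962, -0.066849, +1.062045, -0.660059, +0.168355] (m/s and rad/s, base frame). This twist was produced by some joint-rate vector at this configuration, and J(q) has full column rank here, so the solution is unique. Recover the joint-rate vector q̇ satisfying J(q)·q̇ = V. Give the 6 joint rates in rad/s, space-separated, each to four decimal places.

-0.6000 0.9040 0.1310 -0.4190 -0.5540 0.5400

o_n = [0.6536, 0.4086, 0.4569]
J₁: ẑ×o_n = [-0.4086, 0.6536, 0.0000], ω = ẑ
J2: z=[0.9903, 0.1392, 0.0000] o=[-0.0682, 0.4852, 0.1400] → [0.0441, -0.3138, -0.1764, 0.9903, 0.1392, 0.0000]
J3: z=[0.9903, 0.1392, 0.0000] o=[0.2146, -0.0181, -0.0773] → [0.0743, -0.5290, 0.3614, 0.9903, 0.1392, 0.0000]
J4: z=[-0.1344, 0.9565, -0.2588] o=[0.1941, 0.1280, 0.4733] → [0.0569, -0.1212, -0.4773, -0.1344, 0.9565, -0.2588]
J5: z=[-0.1344, 0.9565, -0.2588] o=[0.8872, 0.5560, 0.1495] → [0.2559, 0.1018, 0.2432, -0.1344, 0.9565, -0.2588]
J6: z=[-0.1735, 0.2344, 0.9565] o=[0.3997, 0.5379, 0.0655] → [0.2155, 0.3108, -0.0371, -0.1735, 0.2344, 0.9565]
q̇ = J⁺·V = [-0.6000, 0.9040, 0.1310, -0.4190, -0.5540, 0.5400]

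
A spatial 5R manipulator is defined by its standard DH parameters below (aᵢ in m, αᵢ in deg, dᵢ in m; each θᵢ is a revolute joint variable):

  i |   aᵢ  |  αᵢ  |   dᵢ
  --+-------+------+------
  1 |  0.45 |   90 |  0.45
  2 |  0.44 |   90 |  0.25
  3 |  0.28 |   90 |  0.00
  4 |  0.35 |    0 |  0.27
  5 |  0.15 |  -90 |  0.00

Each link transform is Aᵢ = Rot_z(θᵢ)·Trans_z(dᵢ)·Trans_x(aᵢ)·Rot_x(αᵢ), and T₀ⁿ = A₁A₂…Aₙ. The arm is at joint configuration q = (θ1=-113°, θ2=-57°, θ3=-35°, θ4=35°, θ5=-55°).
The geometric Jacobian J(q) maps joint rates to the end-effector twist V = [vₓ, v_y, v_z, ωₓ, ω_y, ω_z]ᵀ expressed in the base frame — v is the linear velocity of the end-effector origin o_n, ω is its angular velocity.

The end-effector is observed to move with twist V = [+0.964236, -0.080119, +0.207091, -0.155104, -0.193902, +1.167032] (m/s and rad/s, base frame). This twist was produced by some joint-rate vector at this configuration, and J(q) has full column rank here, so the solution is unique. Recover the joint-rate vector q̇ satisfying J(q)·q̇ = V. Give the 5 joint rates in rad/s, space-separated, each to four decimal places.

o_n = [0.0362, -0.8798, -0.3567]
J₁: ẑ×o_n = [0.8798, 0.0362, -0.0000], ω = ẑ
J2: z=[-0.9205, 0.3907, 0.0000] o=[-0.1758, -0.4142, 0.4500] → [-0.3152, -0.7426, 0.3457, -0.9205, 0.3907, 0.0000]
J3: z=[0.3277, 0.7720, -0.5446] o=[-0.4996, -0.5371, 0.0810] → [-0.5245, -0.1484, -0.5259, 0.3277, 0.7720, -0.5446]
J4: z=[0.8761, -0.0325, 0.4810] o=[-0.4006, -0.7149, -0.1114] → [0.0873, 0.4250, -0.1302, 0.8761, -0.0325, 0.4810]
J5: z=[0.8761, -0.0325, 0.4810] o=[0.0032, -0.7507, -0.2878] → [0.0643, 0.0762, -0.1120, 0.8761, -0.0325, 0.4810]
q̇ = J⁺·V = [0.9550, 0.1350, -0.3160, -0.1940, 0.2770]

0.9550 0.1350 -0.3160 -0.1940 0.2770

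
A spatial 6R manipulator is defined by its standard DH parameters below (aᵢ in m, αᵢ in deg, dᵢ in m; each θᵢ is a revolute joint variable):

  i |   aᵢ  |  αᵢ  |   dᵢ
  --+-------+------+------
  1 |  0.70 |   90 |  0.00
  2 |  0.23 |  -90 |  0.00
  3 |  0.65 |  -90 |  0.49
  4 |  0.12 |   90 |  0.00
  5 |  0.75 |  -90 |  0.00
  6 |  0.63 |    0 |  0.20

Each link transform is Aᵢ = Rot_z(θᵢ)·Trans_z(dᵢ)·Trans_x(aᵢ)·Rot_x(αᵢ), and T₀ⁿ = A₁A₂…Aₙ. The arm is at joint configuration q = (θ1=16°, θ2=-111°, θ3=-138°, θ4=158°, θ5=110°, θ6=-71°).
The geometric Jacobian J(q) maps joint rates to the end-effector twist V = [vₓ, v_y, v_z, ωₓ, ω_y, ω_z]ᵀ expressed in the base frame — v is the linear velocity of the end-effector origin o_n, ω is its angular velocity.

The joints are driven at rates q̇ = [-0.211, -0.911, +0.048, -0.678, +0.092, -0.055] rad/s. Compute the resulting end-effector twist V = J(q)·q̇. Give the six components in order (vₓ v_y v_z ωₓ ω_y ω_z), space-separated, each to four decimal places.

0.3424 -0.2774 -0.0461 -0.2910 1.3833 0.2118

o_n = [1.1948, -1.1608, 0.0963]
J₁: ẑ×o_n = [1.1608, 1.1948, -0.0000], ω = ẑ
J2: z=[0.2756, -0.9613, 0.0000] o=[0.6729, 0.1929, 0.0000] → [-0.0926, -0.0265, 0.1286, 0.2756, -0.9613, 0.0000]
J3: z=[0.8974, 0.2573, -0.3584] o=[0.5937, 0.1702, -0.2147] → [-0.3970, -0.4946, -1.3492, 0.8974, 0.2573, -0.3584]
J4: z=[-0.0257, -0.7805, -0.6247] o=[1.3197, -0.0741, 0.0606] → [-0.7067, 0.0789, -0.0695, -0.0257, -0.7805, -0.6247]
J5: z=[-0.6671, -0.4520, 0.5922] o=[1.2303, -0.0222, -0.0004] → [0.6305, 0.0435, 0.7435, -0.6671, -0.4520, 0.5922]
J6: z=[0.7084, -0.1389, 0.6920] o=[1.4032, -0.6831, -0.3101] → [0.2741, -0.4321, -0.3674, 0.7084, -0.1389, 0.6920]
V = J·q̇ = [0.3424, -0.2774, -0.0461, -0.2910, 1.3833, 0.2118]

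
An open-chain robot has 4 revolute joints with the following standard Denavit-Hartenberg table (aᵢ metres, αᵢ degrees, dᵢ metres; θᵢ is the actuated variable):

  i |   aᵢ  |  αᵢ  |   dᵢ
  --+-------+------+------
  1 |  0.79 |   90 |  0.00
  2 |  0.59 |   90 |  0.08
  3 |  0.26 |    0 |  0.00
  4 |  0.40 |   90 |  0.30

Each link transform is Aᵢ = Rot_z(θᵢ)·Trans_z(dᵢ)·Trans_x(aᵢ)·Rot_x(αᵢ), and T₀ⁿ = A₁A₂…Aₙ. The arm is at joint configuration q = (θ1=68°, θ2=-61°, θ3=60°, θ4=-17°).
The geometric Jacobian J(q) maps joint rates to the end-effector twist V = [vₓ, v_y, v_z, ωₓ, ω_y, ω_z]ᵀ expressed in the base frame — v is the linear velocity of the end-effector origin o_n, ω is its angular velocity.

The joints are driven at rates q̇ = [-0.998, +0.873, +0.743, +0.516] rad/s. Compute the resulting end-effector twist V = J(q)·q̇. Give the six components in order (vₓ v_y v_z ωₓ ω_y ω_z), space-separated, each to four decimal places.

1.4018 -0.4848 0.6462 0.3969 -1.3480 -1.6084

o_n = [0.9174, 0.7278, -1.0310]
J₁: ẑ×o_n = [-0.7278, 0.9174, 0.0000], ω = ẑ
J2: z=[0.9272, -0.3746, 0.0000] o=[0.2959, 0.7325, 0.0000] → [0.3862, 0.9560, 0.2285, 0.9272, -0.3746, 0.0000]
J3: z=[-0.3276, -0.8109, -0.4848] o=[0.4773, 0.9677, -0.5160] → [0.3013, -0.3821, 0.4355, -0.3276, -0.8109, -0.4848]
J4: z=[-0.3276, -0.8109, -0.4848] o=[0.7096, 0.9418, -0.6297] → [0.2217, -0.2322, 0.2386, -0.3276, -0.8109, -0.4848]
V = J·q̇ = [1.4018, -0.4848, 0.6462, 0.3969, -1.3480, -1.6084]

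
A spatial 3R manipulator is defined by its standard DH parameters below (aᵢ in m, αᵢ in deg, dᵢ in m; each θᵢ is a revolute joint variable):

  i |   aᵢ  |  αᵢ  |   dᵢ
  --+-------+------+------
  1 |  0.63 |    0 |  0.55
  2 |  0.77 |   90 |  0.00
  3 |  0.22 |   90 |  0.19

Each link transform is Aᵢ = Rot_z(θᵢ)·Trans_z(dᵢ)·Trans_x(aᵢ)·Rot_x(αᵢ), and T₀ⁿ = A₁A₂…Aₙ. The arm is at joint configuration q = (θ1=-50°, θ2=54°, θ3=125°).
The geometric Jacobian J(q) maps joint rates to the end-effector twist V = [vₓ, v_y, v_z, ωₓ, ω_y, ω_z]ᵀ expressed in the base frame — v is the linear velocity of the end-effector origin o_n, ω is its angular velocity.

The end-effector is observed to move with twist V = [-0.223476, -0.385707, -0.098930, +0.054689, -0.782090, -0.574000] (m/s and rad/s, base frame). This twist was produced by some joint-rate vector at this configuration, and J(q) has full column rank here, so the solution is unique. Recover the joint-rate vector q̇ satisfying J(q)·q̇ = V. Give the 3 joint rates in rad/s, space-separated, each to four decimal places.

0.0010 -0.5750 0.7840

o_n = [1.0605, -0.6272, 0.7302]
J₁: ẑ×o_n = [0.6272, 1.0605, -0.0000], ω = ẑ
J2: z=[0.0000, 0.0000, 1.0000] o=[0.4050, -0.4826, 0.5500] → [0.1446, 0.6555, -0.0000, 0.0000, 0.0000, 1.0000]
J3: z=[0.0698, -0.9976, 0.0000] o=[1.1731, -0.4289, 0.5500] → [-0.1798, -0.0126, -0.1262, 0.0698, -0.9976, 0.0000]
q̇ = J⁺·V = [0.0010, -0.5750, 0.7840]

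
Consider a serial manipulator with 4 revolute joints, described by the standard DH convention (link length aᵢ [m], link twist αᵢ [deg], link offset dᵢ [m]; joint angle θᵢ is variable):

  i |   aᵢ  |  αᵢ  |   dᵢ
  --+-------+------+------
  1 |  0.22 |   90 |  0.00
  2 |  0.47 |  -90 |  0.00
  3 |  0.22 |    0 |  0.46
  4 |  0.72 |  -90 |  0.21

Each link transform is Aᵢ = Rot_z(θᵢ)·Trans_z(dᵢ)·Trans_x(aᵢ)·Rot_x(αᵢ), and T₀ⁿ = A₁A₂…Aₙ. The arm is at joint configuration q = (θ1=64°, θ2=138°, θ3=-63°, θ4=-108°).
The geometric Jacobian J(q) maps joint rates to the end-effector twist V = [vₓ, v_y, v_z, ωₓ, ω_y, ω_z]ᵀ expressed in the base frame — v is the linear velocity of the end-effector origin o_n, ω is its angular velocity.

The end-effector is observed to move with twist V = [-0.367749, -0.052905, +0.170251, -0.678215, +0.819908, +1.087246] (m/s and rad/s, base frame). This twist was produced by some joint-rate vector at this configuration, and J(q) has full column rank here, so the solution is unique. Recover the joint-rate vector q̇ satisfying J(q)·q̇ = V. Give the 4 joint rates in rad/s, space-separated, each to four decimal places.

0.5990 -0.9690 -0.8610 0.2040

o_n = [0.2233, -0.2462, -0.5924]
J₁: ẑ×o_n = [0.2462, 0.2233, -0.0000], ω = ẑ
J2: z=[0.8988, -0.4384, 0.0000] o=[0.0964, 0.1977, 0.0000] → [0.2597, 0.5325, -0.3433, 0.8988, -0.4384, 0.0000]
J3: z=[-0.2933, -0.6014, -0.7431] o=[-0.0567, -0.1162, 0.3145] → [0.4488, -0.4741, 0.2065, -0.2933, -0.6014, -0.7431]
J4: z=[-0.2933, -0.6014, -0.7431] o=[-0.0480, -0.5455, 0.0395] → [0.6025, -0.3870, 0.0754, -0.2933, -0.6014, -0.7431]
q̇ = J⁺·V = [0.5990, -0.9690, -0.8610, 0.2040]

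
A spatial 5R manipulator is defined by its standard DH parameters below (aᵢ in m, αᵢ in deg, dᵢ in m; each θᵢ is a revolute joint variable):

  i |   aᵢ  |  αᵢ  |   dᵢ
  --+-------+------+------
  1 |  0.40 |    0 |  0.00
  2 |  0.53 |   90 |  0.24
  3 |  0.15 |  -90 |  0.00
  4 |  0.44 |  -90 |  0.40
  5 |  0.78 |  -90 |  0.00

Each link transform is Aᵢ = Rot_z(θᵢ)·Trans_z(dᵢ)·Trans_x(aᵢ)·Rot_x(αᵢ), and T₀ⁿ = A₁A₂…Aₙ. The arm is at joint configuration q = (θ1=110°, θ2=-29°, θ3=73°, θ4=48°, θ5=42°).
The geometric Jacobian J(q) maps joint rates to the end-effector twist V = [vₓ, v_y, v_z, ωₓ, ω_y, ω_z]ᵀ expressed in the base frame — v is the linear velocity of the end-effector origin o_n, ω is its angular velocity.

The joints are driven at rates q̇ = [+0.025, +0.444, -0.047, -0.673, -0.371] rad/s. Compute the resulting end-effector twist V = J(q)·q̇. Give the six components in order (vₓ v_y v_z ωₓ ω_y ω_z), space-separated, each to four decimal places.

-0.1632 -0.3216 0.6575 0.3121 0.6838 0.5359

o_n = [-0.7460, 1.3734, 1.0003]
J₁: ẑ×o_n = [-1.3734, -0.7460, 0.0000], ω = ẑ
J2: z=[0.0000, 0.0000, 1.0000] o=[-0.1368, 0.3759, 0.0000] → [-0.9975, -0.6092, 0.0000, 0.0000, 0.0000, 1.0000]
J3: z=[0.9877, -0.1564, 0.0000] o=[-0.0539, 0.8994, 0.2400] → [-0.1189, -0.7509, 0.3599, 0.9877, -0.1564, 0.0000]
J4: z=[-0.1496, -0.9445, 0.2924] o=[-0.0470, 0.9427, 0.3834] → [-0.7085, -0.1121, -0.7246, -0.1496, -0.9445, 0.2924]
J5: z=[-0.6949, -0.1099, -0.7107] o=[-0.4164, 0.7010, 0.7819] → [0.4538, 0.3860, -0.5034, -0.6949, -0.1099, -0.7107]
V = J·q̇ = [-0.1632, -0.3216, 0.6575, 0.3121, 0.6838, 0.5359]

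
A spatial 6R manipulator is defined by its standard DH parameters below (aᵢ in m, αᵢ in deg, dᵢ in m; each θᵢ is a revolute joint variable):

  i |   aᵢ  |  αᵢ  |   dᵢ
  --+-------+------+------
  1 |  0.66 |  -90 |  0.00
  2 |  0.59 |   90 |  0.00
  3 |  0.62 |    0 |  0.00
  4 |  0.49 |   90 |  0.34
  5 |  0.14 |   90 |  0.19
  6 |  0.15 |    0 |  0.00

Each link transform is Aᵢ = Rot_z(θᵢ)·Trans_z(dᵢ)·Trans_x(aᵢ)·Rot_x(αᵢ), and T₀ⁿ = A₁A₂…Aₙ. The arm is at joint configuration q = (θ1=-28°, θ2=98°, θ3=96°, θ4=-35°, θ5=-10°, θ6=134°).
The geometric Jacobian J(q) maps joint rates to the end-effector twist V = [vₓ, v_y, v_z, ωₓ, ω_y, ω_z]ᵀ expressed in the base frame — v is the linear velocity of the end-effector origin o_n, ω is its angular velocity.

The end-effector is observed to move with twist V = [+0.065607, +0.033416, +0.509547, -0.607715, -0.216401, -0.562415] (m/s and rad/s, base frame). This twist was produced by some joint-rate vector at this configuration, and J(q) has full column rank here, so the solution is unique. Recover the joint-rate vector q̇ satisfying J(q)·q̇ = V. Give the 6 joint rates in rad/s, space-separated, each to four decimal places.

0.0750 -0.0020 0.6850 -0.5760 0.8350 0.4580

o_n = [1.1841, 0.4255, -1.0767]
J₁: ẑ×o_n = [-0.4255, 1.1841, 0.0000], ω = ẑ
J2: z=[0.4695, 0.8829, 0.0000] o=[0.5827, -0.3099, 0.0000] → [-0.9507, 0.5055, -0.1857, 0.4695, 0.8829, 0.0000]
J3: z=[0.8744, -0.4649, -0.1392] o=[0.5102, -0.2713, -0.5843] → [0.3259, 0.3368, 0.9225, 0.8744, -0.4649, -0.1392]
J4: z=[0.8744, -0.4649, -0.1392] o=[0.8077, 0.2689, -0.5201] → [0.2806, 0.4343, 0.3119, 0.8744, -0.4649, -0.1392]
J5: z=[-0.3351, -0.3709, -0.8661] o=[1.2770, 0.5047, -0.8026] → [0.0330, -0.0114, -0.0079, -0.3351, -0.3709, -0.8661]
J6: z=[-0.9220, 0.3182, 0.2204] o=[1.2405, 0.5564, -1.0300] → [0.0140, -0.0555, 0.1387, -0.9220, 0.3182, 0.2204]
q̇ = J⁺·V = [0.0750, -0.0020, 0.6850, -0.5760, 0.8350, 0.4580]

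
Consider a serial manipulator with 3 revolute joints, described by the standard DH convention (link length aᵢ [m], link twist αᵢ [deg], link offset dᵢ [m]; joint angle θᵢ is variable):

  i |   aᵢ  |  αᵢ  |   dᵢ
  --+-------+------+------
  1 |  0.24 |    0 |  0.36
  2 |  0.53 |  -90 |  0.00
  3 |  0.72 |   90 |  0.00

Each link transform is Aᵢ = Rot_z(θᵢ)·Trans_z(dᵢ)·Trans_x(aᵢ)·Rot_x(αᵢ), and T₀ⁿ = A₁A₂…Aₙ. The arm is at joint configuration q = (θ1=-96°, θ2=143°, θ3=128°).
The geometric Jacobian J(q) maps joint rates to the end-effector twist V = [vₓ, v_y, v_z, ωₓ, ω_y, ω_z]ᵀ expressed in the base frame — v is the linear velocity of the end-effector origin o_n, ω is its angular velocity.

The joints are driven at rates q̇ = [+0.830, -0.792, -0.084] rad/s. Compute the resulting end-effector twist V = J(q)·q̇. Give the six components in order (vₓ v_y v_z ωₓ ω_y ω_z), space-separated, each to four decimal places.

0.2282 0.0163 -0.0372 0.0614 -0.0573 0.0380

o_n = [0.0341, -0.1753, -0.2074]
J₁: ẑ×o_n = [0.1753, 0.0341, -0.0000], ω = ẑ
J2: z=[0.0000, 0.0000, 1.0000] o=[-0.0251, -0.2387, 0.3600] → [-0.0634, 0.0591, 0.0000, 0.0000, 0.0000, 1.0000]
J3: z=[-0.7314, 0.6820, 0.0000] o=[0.3364, 0.1489, 0.3600] → [-0.3869, -0.4149, 0.4433, -0.7314, 0.6820, 0.0000]
V = J·q̇ = [0.2282, 0.0163, -0.0372, 0.0614, -0.0573, 0.0380]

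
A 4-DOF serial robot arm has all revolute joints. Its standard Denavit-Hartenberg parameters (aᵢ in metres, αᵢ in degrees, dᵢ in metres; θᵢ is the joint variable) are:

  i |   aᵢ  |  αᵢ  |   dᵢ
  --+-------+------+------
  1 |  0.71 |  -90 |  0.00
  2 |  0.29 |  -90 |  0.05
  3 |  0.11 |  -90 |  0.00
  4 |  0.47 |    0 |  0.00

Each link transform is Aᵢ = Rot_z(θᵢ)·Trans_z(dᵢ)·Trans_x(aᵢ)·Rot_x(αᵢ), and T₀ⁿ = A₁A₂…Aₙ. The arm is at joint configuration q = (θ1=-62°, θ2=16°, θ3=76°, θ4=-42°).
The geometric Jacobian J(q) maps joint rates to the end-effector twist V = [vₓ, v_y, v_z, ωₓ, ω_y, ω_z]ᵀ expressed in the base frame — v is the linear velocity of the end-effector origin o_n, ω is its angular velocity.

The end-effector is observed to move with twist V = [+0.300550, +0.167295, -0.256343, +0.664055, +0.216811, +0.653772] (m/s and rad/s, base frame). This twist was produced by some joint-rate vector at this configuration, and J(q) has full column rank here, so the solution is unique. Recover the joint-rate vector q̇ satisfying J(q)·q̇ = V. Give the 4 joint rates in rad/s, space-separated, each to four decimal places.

o_n = [0.1243, -1.0765, -0.4129]
J₁: ẑ×o_n = [1.0765, 0.1243, -0.0000], ω = ẑ
J2: z=[0.8829, 0.4695, 0.0000] o=[0.3333, -0.6269, 0.0000] → [-0.1938, 0.3645, -0.2989, 0.8829, 0.4695, 0.0000]
J3: z=[-0.1294, 0.2434, -0.9613] o=[0.5083, -0.8496, -0.0799] → [-0.2992, 0.3261, 0.1228, -0.1294, 0.2434, -0.9613]
J4: z=[-0.6515, 0.7100, 0.2674] o=[0.4261, -0.9222, -0.0873] → [-0.1899, -0.2928, 0.3148, -0.6515, 0.7100, 0.2674]
q̇ = J⁺·V = [0.2940, 0.6840, -0.3790, -0.0170]

0.2940 0.6840 -0.3790 -0.0170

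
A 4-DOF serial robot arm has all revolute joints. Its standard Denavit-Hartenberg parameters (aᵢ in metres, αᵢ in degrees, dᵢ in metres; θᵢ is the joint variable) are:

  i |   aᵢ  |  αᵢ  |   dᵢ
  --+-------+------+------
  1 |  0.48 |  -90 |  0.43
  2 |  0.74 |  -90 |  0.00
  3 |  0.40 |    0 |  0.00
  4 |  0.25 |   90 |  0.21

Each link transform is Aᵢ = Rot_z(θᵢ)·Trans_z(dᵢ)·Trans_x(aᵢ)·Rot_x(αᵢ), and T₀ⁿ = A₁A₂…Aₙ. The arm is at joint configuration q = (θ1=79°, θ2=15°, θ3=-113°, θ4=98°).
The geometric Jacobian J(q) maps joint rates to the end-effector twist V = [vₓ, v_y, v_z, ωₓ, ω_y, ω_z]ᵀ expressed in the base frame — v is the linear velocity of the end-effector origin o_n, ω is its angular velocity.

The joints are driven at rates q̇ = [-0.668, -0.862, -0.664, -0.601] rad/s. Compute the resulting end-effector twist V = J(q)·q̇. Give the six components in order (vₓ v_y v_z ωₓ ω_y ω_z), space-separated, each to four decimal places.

o_n = [-0.1916, 1.2829, 0.0136]
J₁: ẑ×o_n = [-1.2829, -0.1916, 0.0000], ω = ẑ
J2: z=[-0.9816, 0.1908, 0.0000] o=[0.0916, 0.4712, 0.4300] → [-0.0795, -0.4088, -0.7427, -0.9816, 0.1908, 0.0000]
J3: z=[-0.0494, -0.2541, -0.9659] o=[0.2280, 1.1728, 0.2385] → [0.1634, 0.3942, -0.1120, -0.0494, -0.2541, -0.9659]
J4: z=[-0.0494, -0.2541, -0.9659] o=[-0.1623, 1.0949, 0.2789] → [0.2490, 0.0153, -0.0167, -0.0494, -0.2541, -0.9659]
V = J·q̇ = [0.6673, 0.2094, 0.7247, 0.9086, 0.1569, 0.5539]

0.6673 0.2094 0.7247 0.9086 0.1569 0.5539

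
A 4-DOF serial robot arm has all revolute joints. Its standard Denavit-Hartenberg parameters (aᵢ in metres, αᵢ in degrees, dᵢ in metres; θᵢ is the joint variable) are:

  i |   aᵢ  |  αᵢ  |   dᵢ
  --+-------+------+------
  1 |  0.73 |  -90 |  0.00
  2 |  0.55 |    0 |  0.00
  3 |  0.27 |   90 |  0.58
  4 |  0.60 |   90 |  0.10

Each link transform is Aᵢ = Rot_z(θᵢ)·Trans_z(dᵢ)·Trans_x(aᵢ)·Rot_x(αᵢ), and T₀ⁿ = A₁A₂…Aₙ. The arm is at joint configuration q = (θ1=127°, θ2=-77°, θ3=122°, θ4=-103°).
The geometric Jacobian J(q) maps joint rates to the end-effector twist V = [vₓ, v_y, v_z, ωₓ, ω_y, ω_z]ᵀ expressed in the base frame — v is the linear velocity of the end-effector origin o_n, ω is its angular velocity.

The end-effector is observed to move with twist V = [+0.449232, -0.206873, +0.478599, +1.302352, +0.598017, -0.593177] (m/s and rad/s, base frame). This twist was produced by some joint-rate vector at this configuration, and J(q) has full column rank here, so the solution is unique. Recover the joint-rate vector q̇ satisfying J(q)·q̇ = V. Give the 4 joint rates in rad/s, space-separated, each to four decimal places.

o_n = [-0.6101, 0.8173, 0.5111]
J₁: ẑ×o_n = [-0.8173, -0.6101, 0.0000], ω = ẑ
J2: z=[-0.7986, -0.6018, 0.0000] o=[-0.4393, 0.5830, 0.0000] → [-0.3076, 0.4082, -0.2899, -0.7986, -0.6018, 0.0000]
J3: z=[-0.7986, -0.6018, 0.0000] o=[-0.5138, 0.6818, 0.5359] → [0.0149, -0.0198, -0.1662, -0.7986, -0.6018, 0.0000]
J4: z=[-0.4255, 0.5647, 0.7071] o=[-1.0919, 0.4852, 0.3450] → [-0.1410, 0.4114, -0.4134, -0.4255, 0.5647, 0.7071]
q̇ = J⁺·V = [-0.2870, -0.5410, -0.8590, -0.4330]

-0.2870 -0.5410 -0.8590 -0.4330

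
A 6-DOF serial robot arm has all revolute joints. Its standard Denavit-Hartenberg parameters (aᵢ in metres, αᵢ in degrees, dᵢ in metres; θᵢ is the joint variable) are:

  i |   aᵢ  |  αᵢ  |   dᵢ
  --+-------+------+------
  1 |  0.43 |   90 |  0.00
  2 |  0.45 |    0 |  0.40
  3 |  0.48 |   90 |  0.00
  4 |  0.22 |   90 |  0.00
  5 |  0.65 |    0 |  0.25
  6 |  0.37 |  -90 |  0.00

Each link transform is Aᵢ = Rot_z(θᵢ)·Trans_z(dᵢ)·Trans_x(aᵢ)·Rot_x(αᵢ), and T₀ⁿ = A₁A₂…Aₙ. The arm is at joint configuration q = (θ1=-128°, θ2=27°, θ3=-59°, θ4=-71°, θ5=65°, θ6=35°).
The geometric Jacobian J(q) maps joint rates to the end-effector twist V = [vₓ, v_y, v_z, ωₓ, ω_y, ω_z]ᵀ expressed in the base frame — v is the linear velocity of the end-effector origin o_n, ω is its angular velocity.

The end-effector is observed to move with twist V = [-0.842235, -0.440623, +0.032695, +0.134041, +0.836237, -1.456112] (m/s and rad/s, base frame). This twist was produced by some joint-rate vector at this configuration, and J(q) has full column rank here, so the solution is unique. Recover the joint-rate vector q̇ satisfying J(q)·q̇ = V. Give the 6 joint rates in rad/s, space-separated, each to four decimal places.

o_n = [-0.3312, -0.5675, -0.8077]
J₁: ẑ×o_n = [0.5675, -0.3312, 0.0000], ω = ẑ
J2: z=[-0.7880, 0.6157, 0.0000] o=[-0.2647, -0.3388, 0.0000] → [-0.4972, -0.6364, 0.2211, -0.7880, 0.6157, 0.0000]
J3: z=[-0.7880, 0.6157, 0.0000] o=[-0.8268, -0.4085, 0.2043] → [-0.6230, -0.7974, -0.1798, -0.7880, 0.6157, 0.0000]
J4: z=[0.3263, 0.4176, -0.8480] o=[-1.0774, -0.7293, -0.0501] → [-0.1792, -0.3856, -0.2588, 0.3263, 0.4176, -0.8480]
J5: z=[0.7502, 0.4314, 0.5010] o=[-0.9509, -0.9052, -0.0880] → [-0.4797, 0.8504, -0.0140, 0.7502, 0.4314, 0.5010]
J6: z=[0.7502, 0.4314, 0.5010] o=[-0.4132, -0.7711, -0.5097] → [-0.2305, 0.2646, 0.1174, 0.7502, 0.4314, 0.5010]
q̇ = J⁺·V = [-0.7780, 0.7780, -0.2760, 0.9680, -0.2140, 0.4990]

-0.7780 0.7780 -0.2760 0.9680 -0.2140 0.4990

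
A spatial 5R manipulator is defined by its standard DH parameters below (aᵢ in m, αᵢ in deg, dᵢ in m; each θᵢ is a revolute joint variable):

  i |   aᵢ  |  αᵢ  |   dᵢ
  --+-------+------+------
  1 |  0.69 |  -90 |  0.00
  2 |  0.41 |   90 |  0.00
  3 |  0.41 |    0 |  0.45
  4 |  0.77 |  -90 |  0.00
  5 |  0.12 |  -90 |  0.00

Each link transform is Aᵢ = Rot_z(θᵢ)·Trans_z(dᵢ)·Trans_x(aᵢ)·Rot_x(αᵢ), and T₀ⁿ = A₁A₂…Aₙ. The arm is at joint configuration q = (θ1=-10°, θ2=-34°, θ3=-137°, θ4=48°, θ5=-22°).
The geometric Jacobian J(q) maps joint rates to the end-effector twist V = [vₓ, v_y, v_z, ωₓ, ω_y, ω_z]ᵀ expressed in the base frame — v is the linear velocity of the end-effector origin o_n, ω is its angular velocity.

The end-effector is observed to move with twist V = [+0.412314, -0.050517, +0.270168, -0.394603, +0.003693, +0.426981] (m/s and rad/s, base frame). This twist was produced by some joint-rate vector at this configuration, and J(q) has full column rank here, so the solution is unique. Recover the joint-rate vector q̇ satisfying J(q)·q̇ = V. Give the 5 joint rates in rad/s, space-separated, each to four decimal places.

0.0430 -0.0630 0.0450 0.4910 -0.1080

o_n = [0.3079, -1.2329, 0.4805]
J₁: ẑ×o_n = [1.2329, 0.3079, -0.0000], ω = ẑ
J2: z=[0.1736, 0.9848, 0.0000] o=[0.6795, -0.1198, 0.0000] → [0.4732, -0.0834, 0.1727, 0.1736, 0.9848, 0.0000]
J3: z=[-0.5507, 0.0971, 0.8290] o=[1.0143, -0.1788, 0.2293] → [0.8983, -0.4473, 0.6491, -0.5507, 0.0971, 0.8290]
J4: z=[-0.5507, 0.0971, 0.8290] o=[0.4731, -0.3673, 0.4347] → [0.7221, -0.1117, 0.4927, -0.5507, 0.0971, 0.8290]
J5: z=[0.8193, -0.1268, 0.5591] o=[0.3504, -1.1275, 0.4422] → [0.0541, -0.0552, -0.0918, 0.8193, -0.1268, 0.5591]
q̇ = J⁺·V = [0.0430, -0.0630, 0.0450, 0.4910, -0.1080]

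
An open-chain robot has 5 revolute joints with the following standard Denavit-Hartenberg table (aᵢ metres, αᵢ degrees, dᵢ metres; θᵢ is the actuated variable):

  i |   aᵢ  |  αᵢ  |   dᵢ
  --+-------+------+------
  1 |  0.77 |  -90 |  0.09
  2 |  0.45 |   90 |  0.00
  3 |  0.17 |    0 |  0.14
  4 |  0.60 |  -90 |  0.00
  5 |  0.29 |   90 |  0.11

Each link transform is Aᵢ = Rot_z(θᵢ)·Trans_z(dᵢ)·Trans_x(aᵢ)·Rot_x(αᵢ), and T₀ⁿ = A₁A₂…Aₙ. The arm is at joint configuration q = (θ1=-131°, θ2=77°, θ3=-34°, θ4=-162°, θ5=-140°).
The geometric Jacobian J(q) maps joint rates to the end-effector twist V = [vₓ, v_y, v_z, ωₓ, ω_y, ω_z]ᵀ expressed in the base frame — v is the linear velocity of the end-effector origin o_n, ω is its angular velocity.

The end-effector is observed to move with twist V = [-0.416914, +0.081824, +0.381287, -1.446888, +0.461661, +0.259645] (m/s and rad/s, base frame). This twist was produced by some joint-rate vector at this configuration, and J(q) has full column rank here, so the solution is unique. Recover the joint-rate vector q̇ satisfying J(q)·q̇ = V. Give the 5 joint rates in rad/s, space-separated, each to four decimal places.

-0.1430 -0.4980 0.0830 0.5930 0.9330

o_n = [-0.8159, -0.7913, -0.0289]
J₁: ẑ×o_n = [0.7913, -0.8159, 0.0000], ω = ẑ
J2: z=[0.7547, -0.6561, 0.0000] o=[-0.5052, -0.5811, 0.0900] → [0.0780, 0.0898, -0.3624, 0.7547, -0.6561, 0.0000]
J3: z=[-0.6392, -0.7354, 0.2250] o=[-0.5716, -0.6575, -0.3485] → [-0.2049, 0.1493, -0.0942, -0.6392, -0.7354, 0.2250]
J4: z=[-0.6392, -0.7354, 0.2250] o=[-0.7536, -0.7220, -0.4543] → [-0.2972, 0.2579, -0.0015, -0.6392, -0.7354, 0.2250]
J5: z=[-0.6848, 0.6774, 0.2686] o=[-0.5437, -0.7326, 0.1077] → [-0.0768, -0.1667, 0.2246, -0.6848, 0.6774, 0.2686]
q̇ = J⁺·V = [-0.1430, -0.4980, 0.0830, 0.5930, 0.9330]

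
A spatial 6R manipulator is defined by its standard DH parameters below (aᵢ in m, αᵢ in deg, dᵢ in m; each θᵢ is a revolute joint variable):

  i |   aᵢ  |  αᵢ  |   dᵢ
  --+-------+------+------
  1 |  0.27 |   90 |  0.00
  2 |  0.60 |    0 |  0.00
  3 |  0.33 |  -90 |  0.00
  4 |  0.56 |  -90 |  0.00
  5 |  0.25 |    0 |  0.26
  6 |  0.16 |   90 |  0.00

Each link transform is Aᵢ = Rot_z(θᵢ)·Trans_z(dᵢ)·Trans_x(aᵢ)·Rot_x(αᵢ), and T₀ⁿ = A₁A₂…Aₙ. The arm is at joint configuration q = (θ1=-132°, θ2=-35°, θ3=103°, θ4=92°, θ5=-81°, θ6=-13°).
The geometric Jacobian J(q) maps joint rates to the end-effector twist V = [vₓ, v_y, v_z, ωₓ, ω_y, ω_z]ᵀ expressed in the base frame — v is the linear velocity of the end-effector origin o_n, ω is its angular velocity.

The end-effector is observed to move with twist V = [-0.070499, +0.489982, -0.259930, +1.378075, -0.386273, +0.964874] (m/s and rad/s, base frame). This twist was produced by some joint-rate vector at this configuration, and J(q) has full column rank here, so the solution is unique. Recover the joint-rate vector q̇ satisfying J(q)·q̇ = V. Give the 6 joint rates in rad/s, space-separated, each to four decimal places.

o_n = [0.1602, -0.6867, -0.1458]
J₁: ẑ×o_n = [0.6867, 0.1602, -0.0000], ω = ẑ
J2: z=[-0.7431, 0.6691, 0.0000] o=[-0.1807, -0.2006, 0.0000] → [-0.0976, -0.1084, 0.1332, -0.7431, 0.6691, 0.0000]
J3: z=[-0.7431, 0.6691, 0.0000] o=[-0.5095, -0.5659, -0.3441] → [0.1327, 0.1474, -0.3583, -0.7431, 0.6691, 0.0000]
J4: z=[0.6204, 0.6890, 0.3746] o=[-0.5923, -0.6578, -0.0382] → [-0.0633, 0.3486, -0.5364, 0.6204, 0.6890, 0.3746]
J5: z=[0.2246, 0.3016, -0.9266] o=[-0.1714, -1.0268, -0.0563] → [0.2881, -0.2872, -0.0236, 0.2246, 0.3016, -0.9266]
J6: z=[0.2246, 0.3016, -0.9266] o=[0.0695, -0.8040, -0.2060] → [0.1269, -0.0975, -0.0010, 0.2246, 0.3016, -0.9266]
q̇ = J⁺·V = [0.2890, -0.5730, -0.6960, 0.8420, -0.8050, 0.4160]

0.2890 -0.5730 -0.6960 0.8420 -0.8050 0.4160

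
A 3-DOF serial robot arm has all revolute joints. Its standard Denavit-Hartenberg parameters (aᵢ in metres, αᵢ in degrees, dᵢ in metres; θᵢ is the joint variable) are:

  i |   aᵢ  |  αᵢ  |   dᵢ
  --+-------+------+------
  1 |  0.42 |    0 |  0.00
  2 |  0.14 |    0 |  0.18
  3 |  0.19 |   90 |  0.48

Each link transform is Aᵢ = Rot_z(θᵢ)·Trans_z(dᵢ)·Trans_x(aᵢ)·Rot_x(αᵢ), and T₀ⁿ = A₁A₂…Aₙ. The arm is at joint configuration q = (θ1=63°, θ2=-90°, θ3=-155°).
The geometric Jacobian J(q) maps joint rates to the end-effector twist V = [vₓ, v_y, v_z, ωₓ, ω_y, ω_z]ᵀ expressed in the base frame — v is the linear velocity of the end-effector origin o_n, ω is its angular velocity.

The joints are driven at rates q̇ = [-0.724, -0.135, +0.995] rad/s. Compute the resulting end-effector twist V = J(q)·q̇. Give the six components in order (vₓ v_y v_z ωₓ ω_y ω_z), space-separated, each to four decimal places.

0.2154 -0.2710 0.0000 0.0000 0.0000 0.1360

o_n = [0.1255, 0.3173, 0.6600]
J₁: ẑ×o_n = [-0.3173, 0.1255, 0.0000], ω = ẑ
J2: z=[0.0000, 0.0000, 1.0000] o=[0.1907, 0.3742, 0.0000] → [0.0569, -0.0651, 0.0000, 0.0000, 0.0000, 1.0000]
J3: z=[0.0000, 0.0000, 1.0000] o=[0.3154, 0.3107, 0.1800] → [-0.0066, -0.1899, 0.0000, 0.0000, 0.0000, 1.0000]
V = J·q̇ = [0.2154, -0.2710, 0.0000, 0.0000, 0.0000, 0.1360]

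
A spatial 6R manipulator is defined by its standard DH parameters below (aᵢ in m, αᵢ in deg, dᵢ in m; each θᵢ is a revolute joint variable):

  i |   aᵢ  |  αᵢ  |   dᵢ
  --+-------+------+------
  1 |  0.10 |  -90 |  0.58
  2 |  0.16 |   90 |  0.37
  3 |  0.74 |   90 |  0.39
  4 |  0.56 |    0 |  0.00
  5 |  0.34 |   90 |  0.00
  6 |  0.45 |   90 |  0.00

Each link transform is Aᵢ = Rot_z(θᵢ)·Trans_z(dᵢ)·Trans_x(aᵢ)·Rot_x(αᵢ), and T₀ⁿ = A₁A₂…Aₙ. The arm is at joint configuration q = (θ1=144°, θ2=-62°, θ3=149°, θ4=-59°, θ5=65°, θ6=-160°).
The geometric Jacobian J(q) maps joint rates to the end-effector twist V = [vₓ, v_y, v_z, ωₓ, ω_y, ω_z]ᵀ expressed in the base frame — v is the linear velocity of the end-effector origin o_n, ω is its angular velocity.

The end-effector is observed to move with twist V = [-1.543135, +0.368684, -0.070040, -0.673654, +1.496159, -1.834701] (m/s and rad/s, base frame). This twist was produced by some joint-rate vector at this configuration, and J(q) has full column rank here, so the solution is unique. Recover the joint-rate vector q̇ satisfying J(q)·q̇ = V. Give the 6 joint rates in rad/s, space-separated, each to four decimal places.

o_n = [-0.3004, -0.6783, -0.1110]
J₁: ẑ×o_n = [0.6783, -0.3004, 0.0000], ω = ẑ
J2: z=[-0.5878, -0.8090, 0.0000] o=[-0.0809, 0.0588, 0.5800] → [0.5590, -0.4062, 0.2557, -0.5878, -0.8090, 0.0000]
J3: z=[0.7143, -0.5190, 0.4695] o=[-0.3592, -0.1964, 0.7213] → [0.6582, 0.6221, -0.3137, 0.7143, -0.5190, 0.4695]
J4: z=[-0.6994, -0.5513, 0.4548] o=[-0.0637, -0.8822, 0.3443] → [0.1583, -0.4261, -0.2731, -0.6994, -0.5513, 0.4548]
J5: z=[-0.6994, -0.5513, 0.4548] o=[-0.4000, -0.8215, -0.0993] → [-0.0587, 0.0371, -0.0452, -0.6994, -0.5513, 0.4548]
J6: z=[-0.7080, 0.4479, -0.5460] o=[-0.3669, -1.0608, -0.3386] → [0.3108, 0.1248, -0.3006, -0.7080, 0.4479, -0.5460]
q̇ = J⁺·V = [-0.9720, -0.8190, -0.8820, -0.4240, 0.3800, 0.7850]

-0.9720 -0.8190 -0.8820 -0.4240 0.3800 0.7850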